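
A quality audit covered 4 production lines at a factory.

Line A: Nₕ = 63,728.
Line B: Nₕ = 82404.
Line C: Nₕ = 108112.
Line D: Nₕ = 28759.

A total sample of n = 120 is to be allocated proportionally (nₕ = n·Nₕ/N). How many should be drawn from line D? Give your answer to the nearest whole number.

12

Share of line D = 28759/283003 = 0.10162.
Allocate 120 × 0.10162 = 12.194... → 12.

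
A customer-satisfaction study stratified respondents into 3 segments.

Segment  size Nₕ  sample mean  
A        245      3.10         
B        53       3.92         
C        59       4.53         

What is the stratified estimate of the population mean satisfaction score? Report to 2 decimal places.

N = 357; weights Wₕ = Nₕ/N = (0.6863, 0.1485, 0.1653).
x̄_st = Σ Wₕ·x̄ₕ = 0.6863·3.10 + 0.1485·3.92 + 0.1653·4.53 ≈ 3.4581...
→ 3.46.

3.46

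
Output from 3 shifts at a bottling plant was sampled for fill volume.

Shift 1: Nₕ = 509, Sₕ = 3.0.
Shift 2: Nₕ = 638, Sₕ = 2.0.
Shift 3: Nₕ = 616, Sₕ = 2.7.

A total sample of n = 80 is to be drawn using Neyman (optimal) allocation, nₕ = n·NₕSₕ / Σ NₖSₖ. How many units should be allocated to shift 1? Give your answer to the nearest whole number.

27

Σ NₕSₕ = 509·3.0 + 638·2.0 + 616·2.7 = 4466.2.
Share for 1: 1527/4466.2 = 0.34190.
n_1 = 80 × 0.34190 = 27.352... → 27.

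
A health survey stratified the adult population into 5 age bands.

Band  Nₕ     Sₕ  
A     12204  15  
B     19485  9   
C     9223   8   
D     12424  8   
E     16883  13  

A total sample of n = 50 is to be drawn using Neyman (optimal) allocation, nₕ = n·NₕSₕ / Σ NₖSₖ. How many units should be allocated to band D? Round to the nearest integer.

Σ NₕSₕ = 12204·15 + 19485·9 + 9223·8 + 12424·8 + 16883·13 = 751080.
Share for D: 99392/751080 = 0.13233.
n_D = 50 × 0.13233 = 6.617... → 7.

7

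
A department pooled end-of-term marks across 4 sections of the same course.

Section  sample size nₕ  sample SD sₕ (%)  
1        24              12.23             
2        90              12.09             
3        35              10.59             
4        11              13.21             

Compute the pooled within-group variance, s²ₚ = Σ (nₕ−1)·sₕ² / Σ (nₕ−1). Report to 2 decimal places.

Degrees of freedom: 23 + 89 + 34 + 10 = 156.
Σ(nₕ−1)sₕ² = 23·149.5729 + 89·146.1681 + 34·112.1481 + 10·174.5041 = 22007.214.
s²ₚ = 22007.214 / 156 = 141.0719... → 141.07.

141.07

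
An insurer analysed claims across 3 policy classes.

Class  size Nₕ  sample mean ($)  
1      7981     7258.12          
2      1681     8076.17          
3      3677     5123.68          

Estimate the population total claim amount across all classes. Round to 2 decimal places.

1: 7981·7258.12 = 57927055.72
2: 1681·8076.17 = 13576041.77
3: 3677·5123.68 = 18839771.36
τ̂ = Σ Nₕx̄ₕ = 90342868.85.

90342868.85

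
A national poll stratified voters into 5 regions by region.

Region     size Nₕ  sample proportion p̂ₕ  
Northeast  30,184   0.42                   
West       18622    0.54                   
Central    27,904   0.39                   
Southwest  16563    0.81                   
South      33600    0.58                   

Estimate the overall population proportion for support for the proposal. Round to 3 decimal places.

0.524

N = 30184 + 18622 + 27904 + 16563 + 33600 = 126873.
Overall proportion = Σ (Nₕ/N)·p̂ₕ.
Σ Nₕp̂ₕ = 12677.28 + 10055.88 + 10882.56 + 13416.03 + 19488 = 66519.75.
66519.75 / 126873 = 0.52430... → 0.524.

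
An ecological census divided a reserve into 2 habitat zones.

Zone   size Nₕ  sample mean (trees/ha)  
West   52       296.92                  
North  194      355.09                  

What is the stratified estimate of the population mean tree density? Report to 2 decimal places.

x̄_st = (Σ Nₕx̄ₕ) / (Σ Nₕ) = (52·296.92 + 194·355.09) / 246
= 84327.3 / 246 = 342.7939... → 342.79.

342.79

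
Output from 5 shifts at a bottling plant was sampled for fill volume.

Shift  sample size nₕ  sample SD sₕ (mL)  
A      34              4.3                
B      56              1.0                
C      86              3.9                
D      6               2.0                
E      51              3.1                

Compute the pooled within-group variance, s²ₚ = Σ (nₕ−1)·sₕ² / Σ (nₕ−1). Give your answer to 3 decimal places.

A: (34−1)·4.3² = 33·18.49 = 610.17
B: (56−1)·1.0² = 55·1 = 55
C: (86−1)·3.9² = 85·15.21 = 1292.85
D: (6−1)·2.0² = 5·4 = 20
E: (51−1)·3.1² = 50·9.61 = 480.5
Numerator = 2458.52; denominator = Σ(nₕ−1) = 228.
s²ₚ = 2458.52/228 = 10.78298... → 10.783.

10.783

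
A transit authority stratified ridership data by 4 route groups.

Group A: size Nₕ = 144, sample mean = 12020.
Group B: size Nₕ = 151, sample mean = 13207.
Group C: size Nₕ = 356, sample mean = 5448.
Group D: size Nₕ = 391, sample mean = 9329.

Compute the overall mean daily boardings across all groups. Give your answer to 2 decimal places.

8936.91

N = 1042; weights Wₕ = Nₕ/N = (0.1382, 0.1449, 0.3417, 0.3752).
x̄_st = Σ Wₕ·x̄ₕ = 0.1382·12020 + 0.1449·13207 + 0.3417·5448 + 0.3752·9329 ≈ 8936.9136...
→ 8936.91.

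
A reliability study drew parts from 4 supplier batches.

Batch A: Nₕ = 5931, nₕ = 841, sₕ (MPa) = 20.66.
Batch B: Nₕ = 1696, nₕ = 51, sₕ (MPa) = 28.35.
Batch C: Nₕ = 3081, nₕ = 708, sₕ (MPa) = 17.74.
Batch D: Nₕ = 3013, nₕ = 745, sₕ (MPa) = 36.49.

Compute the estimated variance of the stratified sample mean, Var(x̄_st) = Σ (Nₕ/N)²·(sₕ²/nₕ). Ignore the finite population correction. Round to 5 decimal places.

0.44420

N = 13721; Wₕ = Nₕ/N.
batch A: (5931/13721)²·20.66²/841 = 0.09483070
batch B: (1696/13721)²·28.35²/51 = 0.24077762
batch C: (3081/13721)²·17.74²/708 = 0.02241227
batch D: (3013/13721)²·36.49²/745 = 0.08618232
Sum = 0.44420291 → 0.44420.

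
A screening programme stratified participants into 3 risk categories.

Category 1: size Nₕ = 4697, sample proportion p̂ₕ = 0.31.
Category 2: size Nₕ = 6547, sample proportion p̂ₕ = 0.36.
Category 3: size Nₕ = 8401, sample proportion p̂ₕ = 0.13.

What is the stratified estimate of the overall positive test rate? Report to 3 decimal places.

Wₕ = Nₕ/N with N = 19645: 0.2391, 0.3333, 0.4276.
p̂_st = 0.2391·0.31 + 0.3333·0.36 + 0.4276·0.13 ≈ 0.24969... → 0.250.

0.250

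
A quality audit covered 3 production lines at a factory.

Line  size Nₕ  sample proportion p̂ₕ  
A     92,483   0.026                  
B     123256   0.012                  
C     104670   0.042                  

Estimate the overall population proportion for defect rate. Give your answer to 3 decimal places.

N = 92483 + 123256 + 104670 = 320409.
Overall proportion = Σ (Nₕ/N)·p̂ₕ.
Σ Nₕp̂ₕ = 2404.558 + 1479.072 + 4396.14 = 8279.77.
8279.77 / 320409 = 0.02584... → 0.026.

0.026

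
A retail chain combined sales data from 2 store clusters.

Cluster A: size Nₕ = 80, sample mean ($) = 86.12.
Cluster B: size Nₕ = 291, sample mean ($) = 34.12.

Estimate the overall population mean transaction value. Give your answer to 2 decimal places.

N = 371; weights Wₕ = Nₕ/N = (0.2156, 0.7844).
x̄_st = Σ Wₕ·x̄ₕ = 0.2156·86.12 + 0.7844·34.12 ≈ 45.3329...
→ 45.33.

45.33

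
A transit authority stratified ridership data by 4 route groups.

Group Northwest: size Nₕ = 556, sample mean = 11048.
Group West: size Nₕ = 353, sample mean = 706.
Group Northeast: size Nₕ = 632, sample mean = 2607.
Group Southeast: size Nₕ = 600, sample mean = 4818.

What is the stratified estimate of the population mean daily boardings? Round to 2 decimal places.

5105.25

x̄_st = (Σ Nₕx̄ₕ) / (Σ Nₕ) = (556·11048 + 353·706 + 632·2607 + 600·4818) / 2141
= 10930330 / 2141 = 5105.2452... → 5105.25.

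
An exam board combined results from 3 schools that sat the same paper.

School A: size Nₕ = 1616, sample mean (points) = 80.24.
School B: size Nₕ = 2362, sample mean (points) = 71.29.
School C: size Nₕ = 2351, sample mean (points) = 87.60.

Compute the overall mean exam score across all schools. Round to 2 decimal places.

79.63

N = 1616 + 2362 + 2351 = 6329.
Weight each subgroup mean by Nₕ/N and sum.
Σ Nₕx̄ₕ = 1616·80.24 + 2362·71.29 + 2351·87.60 = 129667.84 + 168386.98 + 205947.6 = 504002.42.
Divide by N: 504002.42 / 6329 = 79.6338... → 79.63.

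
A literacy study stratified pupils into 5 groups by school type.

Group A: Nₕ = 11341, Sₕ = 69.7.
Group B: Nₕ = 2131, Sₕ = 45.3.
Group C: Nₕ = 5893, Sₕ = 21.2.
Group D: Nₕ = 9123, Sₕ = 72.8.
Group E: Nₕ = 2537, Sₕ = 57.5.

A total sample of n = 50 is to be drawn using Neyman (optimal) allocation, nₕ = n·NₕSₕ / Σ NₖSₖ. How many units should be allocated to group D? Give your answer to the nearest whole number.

18

A: NₕSₕ = 11341·69.7 = 790467.7
B: NₕSₕ = 2131·45.3 = 96534.3
C: NₕSₕ = 5893·21.2 = 124931.6
D: NₕSₕ = 9123·72.8 = 664154.4
E: NₕSₕ = 2537·57.5 = 145877.5
Σ NₕSₕ = 1821965.5.
n_D = 50·664154.4/1821965.5 = 18.226... → 18.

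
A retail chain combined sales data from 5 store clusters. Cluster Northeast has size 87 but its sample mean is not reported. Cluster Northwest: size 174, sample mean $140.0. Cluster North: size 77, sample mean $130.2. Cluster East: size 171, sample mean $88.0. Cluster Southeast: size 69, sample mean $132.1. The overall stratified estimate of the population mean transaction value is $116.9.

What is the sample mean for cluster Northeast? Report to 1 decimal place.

N = 87 + 174 + 77 + 171 + 69 = 578.
Overall total = μ·N = 116.9·578 = 67568.2.
Subtract the known strata: 174·140.0 + 77·130.2 + 171·88.0 + 69·132.1 = 58548.3.
Remaining total for cluster Northeast: 67568.2 − 58548.3 = 9019.9.
Divide by its size: 9019.9 / 87 = 103.677... → 103.7.

103.7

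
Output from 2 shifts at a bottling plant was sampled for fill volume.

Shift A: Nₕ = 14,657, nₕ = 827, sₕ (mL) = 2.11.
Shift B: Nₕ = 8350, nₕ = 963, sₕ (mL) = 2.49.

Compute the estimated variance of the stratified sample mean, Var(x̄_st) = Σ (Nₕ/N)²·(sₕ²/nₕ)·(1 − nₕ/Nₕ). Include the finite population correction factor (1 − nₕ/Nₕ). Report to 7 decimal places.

N = 23007. Term for each stratum: Wₕ²sₕ²/nₕ·(1−nₕ/Nₕ).
Var(x̄_st) = 0.0020616108 + 0.0007502517 = 0.0028118625 → 0.0028119.

0.0028119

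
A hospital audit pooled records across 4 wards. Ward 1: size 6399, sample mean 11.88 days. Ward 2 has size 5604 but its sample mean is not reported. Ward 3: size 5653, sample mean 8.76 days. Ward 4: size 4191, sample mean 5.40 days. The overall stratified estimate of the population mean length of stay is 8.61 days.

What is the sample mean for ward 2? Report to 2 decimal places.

7.13

Σ Nₕx̄ₕ = N·μ, so 5604·x̄_2 = 21847·8.61 − (6399·11.88 + 5653·8.76 + 4191·5.40).
= 188102.67 − 148171.8 = 39930.87.
x̄_2 = 39930.87 / 5604 = 7.1254... → 7.13.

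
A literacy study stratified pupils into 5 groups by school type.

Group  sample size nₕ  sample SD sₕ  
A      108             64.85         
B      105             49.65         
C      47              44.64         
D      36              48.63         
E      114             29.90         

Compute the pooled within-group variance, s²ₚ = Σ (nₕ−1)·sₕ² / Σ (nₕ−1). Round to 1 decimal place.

A: (108−1)·64.85² = 107·4205.5225 = 449990.9075
B: (105−1)·49.65² = 104·2465.1225 = 256372.74
C: (47−1)·44.64² = 46·1992.7296 = 91665.5616
D: (36−1)·48.63² = 35·2364.8769 = 82770.6915
E: (114−1)·29.90² = 113·894.01 = 101023.13
Numerator = 981823.0306; denominator = Σ(nₕ−1) = 405.
s²ₚ = 981823.0306/405 = 2424.254... → 2424.3.

2424.3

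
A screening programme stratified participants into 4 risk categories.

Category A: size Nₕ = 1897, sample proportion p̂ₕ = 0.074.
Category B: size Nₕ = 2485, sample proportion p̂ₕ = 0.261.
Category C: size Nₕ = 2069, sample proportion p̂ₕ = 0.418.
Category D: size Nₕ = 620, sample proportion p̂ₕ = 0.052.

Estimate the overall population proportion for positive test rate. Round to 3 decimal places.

N = 1897 + 2485 + 2069 + 620 = 7071.
Overall proportion = Σ (Nₕ/N)·p̂ₕ.
Σ Nₕp̂ₕ = 140.378 + 648.585 + 864.842 + 32.24 = 1686.045.
1686.045 / 7071 = 0.23845... → 0.238.

0.238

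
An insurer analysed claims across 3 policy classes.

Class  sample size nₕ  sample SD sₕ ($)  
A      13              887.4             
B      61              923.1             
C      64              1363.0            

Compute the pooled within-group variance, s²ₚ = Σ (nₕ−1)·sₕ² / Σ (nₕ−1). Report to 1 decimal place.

1315674.1

A: (13−1)·887.4² = 12·787478.76 = 9449745.12
B: (61−1)·923.1² = 60·852113.61 = 51126816.6
C: (64−1)·1363.0² = 63·1857769 = 117039447
Numerator = 177616008.72; denominator = Σ(nₕ−1) = 135.
s²ₚ = 177616008.72/135 = 1315674.139... → 1315674.1.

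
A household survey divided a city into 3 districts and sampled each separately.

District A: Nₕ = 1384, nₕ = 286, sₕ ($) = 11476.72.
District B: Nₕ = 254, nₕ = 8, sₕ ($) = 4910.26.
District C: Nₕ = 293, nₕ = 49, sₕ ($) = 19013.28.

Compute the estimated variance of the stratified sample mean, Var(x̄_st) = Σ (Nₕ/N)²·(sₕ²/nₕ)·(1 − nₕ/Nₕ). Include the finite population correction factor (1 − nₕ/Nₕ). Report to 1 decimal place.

N = 1931; Wₕ = Nₕ/N.
district A: (1384/1931)²·11476.72²/286·(1 − 286/1384) = 187690.9886
district B: (254/1931)²·4910.26²/8·(1 − 8/254) = 50503.7082
district C: (293/1931)²·19013.28²/49·(1 − 49/293) = 141452.5910
Sum = 379647.2878 → 379647.3.

379647.3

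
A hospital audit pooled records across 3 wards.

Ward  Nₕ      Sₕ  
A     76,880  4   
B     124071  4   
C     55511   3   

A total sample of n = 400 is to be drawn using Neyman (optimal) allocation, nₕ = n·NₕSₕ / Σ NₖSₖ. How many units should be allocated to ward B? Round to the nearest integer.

205

Σ NₕSₕ = 76880·4 + 124071·4 + 55511·3 = 970337.
Share for B: 496284/970337 = 0.51146.
n_B = 400 × 0.51146 = 204.582... → 205.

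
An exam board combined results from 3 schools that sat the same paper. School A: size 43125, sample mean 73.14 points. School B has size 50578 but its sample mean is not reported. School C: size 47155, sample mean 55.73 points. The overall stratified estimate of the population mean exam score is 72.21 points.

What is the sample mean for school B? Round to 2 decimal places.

86.78

Σ Nₕx̄ₕ = N·μ, so 50578·x̄_B = 140858·72.21 − (43125·73.14 + 47155·55.73).
= 10171356.18 − 5782110.65 = 4389245.53.
x̄_B = 4389245.53 / 50578 = 86.7817... → 86.78.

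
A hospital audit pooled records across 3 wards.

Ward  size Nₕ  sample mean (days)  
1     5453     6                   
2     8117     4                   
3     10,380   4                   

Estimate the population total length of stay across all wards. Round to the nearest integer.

1: 5453·6 = 32718
2: 8117·4 = 32468
3: 10380·4 = 41520
τ̂ = Σ Nₕx̄ₕ = 106706.

106706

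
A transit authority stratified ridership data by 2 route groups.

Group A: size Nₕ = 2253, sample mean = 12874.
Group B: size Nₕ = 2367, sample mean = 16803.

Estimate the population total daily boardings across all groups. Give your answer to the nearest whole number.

Estimate total by summing Nₕ·x̄ₕ over strata.
2253·12874 + 2367·16803 = 29005122 + 39772701 = 68777823.

68777823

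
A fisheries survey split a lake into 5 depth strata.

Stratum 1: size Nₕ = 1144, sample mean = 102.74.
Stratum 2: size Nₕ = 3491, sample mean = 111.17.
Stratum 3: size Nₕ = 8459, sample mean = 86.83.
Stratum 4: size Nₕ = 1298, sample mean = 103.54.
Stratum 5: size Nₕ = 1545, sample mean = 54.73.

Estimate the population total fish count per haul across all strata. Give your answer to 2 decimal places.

Population total = Σ Nₕ·x̄ₕ (each stratum's size times its mean).
1144·102.74 + 3491·111.17 + 8459·86.83 + 1298·103.54 + 1545·54.73 = 117534.56 + 388094.47 + 734494.97 + 134394.92 + 84557.85 = 1459076.77.

1459076.77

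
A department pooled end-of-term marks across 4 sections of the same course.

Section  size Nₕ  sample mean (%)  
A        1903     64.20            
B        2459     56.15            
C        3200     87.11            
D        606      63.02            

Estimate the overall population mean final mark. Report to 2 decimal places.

70.66

N = 1903 + 2459 + 3200 + 606 = 8168.
Weight each subgroup mean by Nₕ/N and sum.
Σ Nₕx̄ₕ = 1903·64.20 + 2459·56.15 + 3200·87.11 + 606·63.02 = 122172.6 + 138072.85 + 278752 + 38190.12 = 577187.57.
Divide by N: 577187.57 / 8168 = 70.6645... → 70.66.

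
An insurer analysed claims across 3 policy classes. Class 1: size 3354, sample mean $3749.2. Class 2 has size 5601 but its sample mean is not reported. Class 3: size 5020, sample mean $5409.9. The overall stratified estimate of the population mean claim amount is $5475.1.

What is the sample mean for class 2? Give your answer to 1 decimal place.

Σ Nₕx̄ₕ = N·μ, so 5601·x̄_2 = 13975·5475.1 − (3354·3749.2 + 5020·5409.9).
= 76514522.5 − 39732514.8 = 36782007.7.
x̄_2 = 36782007.7 / 5601 = 6567.043... → 6567.0.

6567.0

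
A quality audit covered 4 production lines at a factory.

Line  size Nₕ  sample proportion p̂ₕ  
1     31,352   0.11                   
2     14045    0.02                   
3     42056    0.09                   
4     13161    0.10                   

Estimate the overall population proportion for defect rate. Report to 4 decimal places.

N = 31352 + 14045 + 42056 + 13161 = 100614.
Overall proportion = Σ (Nₕ/N)·p̂ₕ.
Σ Nₕp̂ₕ = 3448.72 + 280.9 + 3785.04 + 1316.1 = 8830.76.
8830.76 / 100614 = 0.087769... → 0.0878.

0.0878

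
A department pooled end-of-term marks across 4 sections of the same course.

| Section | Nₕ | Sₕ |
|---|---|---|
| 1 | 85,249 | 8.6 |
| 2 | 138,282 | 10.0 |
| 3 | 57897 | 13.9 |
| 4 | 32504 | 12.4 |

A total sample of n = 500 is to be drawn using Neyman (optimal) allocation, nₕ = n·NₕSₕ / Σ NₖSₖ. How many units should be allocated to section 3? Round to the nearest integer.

1: NₕSₕ = 85249·8.6 = 733141.4
2: NₕSₕ = 138282·10.0 = 1382820
3: NₕSₕ = 57897·13.9 = 804768.3
4: NₕSₕ = 32504·12.4 = 403049.6
Σ NₕSₕ = 3323779.3.
n_3 = 500·804768.3/3323779.3 = 121.062... → 121.

121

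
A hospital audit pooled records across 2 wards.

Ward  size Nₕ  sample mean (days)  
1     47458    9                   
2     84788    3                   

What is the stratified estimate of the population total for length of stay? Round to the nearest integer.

681486

Estimate total by summing Nₕ·x̄ₕ over strata.
47458·9 + 84788·3 = 427122 + 254364 = 681486.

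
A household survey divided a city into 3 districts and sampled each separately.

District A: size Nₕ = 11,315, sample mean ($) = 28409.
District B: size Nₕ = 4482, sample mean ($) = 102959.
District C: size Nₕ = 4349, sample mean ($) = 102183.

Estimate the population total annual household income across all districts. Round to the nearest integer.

1227303940

A: 11315·28409 = 321447835
B: 4482·102959 = 461462238
C: 4349·102183 = 444393867
τ̂ = Σ Nₕx̄ₕ = 1227303940.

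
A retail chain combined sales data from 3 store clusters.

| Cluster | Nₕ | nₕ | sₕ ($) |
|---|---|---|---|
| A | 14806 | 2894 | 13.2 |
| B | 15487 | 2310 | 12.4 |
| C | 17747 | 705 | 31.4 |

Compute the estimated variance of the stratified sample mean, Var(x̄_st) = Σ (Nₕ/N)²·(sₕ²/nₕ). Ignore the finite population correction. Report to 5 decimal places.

N = 48040; Wₕ = Nₕ/N.
cluster A: (14806/48040)²·13.2²/2894 = 0.00571898
cluster B: (15487/48040)²·12.4²/2310 = 0.00691767
cluster C: (17747/48040)²·31.4²/705 = 0.19085963
Sum = 0.20349629 → 0.20350.

0.20350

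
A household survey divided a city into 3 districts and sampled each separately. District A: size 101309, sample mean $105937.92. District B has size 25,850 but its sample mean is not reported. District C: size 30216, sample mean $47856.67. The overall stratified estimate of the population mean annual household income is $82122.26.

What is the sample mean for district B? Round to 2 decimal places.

28839.02

N = 101309 + 25850 + 30216 = 157375.
Overall total = μ·N = 82122.26·157375 = 12923990667.5.
Subtract the known strata: 101309·105937.92 + 30216·47856.67 = 12178501878.
Remaining total for district B: 12923990667.5 − 12178501878 = 745488789.5.
Divide by its size: 745488789.5 / 25850 = 28839.0247... → 28839.02.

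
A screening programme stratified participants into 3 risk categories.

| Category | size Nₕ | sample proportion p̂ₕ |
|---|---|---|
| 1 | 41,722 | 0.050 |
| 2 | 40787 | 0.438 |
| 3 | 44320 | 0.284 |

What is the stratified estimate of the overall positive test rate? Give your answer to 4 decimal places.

Wₕ = Nₕ/N with N = 126829: 0.3290, 0.3216, 0.3494.
p̂_st = 0.3290·0.050 + 0.3216·0.438 + 0.3494·0.284 ≈ 0.256548... → 0.2565.

0.2565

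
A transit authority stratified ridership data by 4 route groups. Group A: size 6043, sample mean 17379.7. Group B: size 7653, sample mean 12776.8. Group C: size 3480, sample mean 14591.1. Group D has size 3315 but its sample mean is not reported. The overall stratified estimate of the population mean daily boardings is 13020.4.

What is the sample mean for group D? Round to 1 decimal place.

3987.2

N = 6043 + 7653 + 3480 + 3315 = 20491.
Overall total = μ·N = 13020.4·20491 = 266801016.4.
Subtract the known strata: 6043·17379.7 + 7653·12776.8 + 3480·14591.1 = 253583405.5.
Remaining total for group D: 266801016.4 − 253583405.5 = 13217610.9.
Divide by its size: 13217610.9 / 3315 = 3987.213... → 3987.2.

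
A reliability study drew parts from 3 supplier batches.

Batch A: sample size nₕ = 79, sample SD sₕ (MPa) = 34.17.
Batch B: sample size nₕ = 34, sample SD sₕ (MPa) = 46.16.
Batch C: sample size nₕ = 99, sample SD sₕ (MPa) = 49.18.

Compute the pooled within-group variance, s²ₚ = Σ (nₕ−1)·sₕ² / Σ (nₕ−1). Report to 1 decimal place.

A: (79−1)·34.17² = 78·1167.5889 = 91071.9342
B: (34−1)·46.16² = 33·2130.7456 = 70314.6048
C: (99−1)·49.18² = 98·2418.6724 = 237029.8952
Numerator = 398416.4342; denominator = Σ(nₕ−1) = 209.
s²ₚ = 398416.4342/209 = 1906.299... → 1906.3.

1906.3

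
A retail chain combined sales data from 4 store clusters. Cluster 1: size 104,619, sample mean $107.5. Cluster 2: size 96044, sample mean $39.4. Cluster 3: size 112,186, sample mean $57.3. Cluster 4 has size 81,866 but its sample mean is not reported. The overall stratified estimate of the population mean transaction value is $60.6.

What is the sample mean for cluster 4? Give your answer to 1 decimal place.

N = 104619 + 96044 + 112186 + 81866 = 394715.
Overall total = μ·N = 60.6·394715 = 23919729.
Subtract the known strata: 104619·107.5 + 96044·39.4 + 112186·57.3 = 21458933.9.
Remaining total for cluster 4: 23919729 − 21458933.9 = 2460795.1.
Divide by its size: 2460795.1 / 81866 = 30.059... → 30.1.

30.1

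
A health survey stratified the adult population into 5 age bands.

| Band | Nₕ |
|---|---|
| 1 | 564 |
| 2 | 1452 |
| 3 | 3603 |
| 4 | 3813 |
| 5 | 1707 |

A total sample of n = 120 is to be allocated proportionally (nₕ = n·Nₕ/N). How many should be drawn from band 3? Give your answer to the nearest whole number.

39

N = 564 + 1452 + 3603 + 3813 + 1707 = 11139.
n_3 = 120·3603/11139 = 38.815... → 39.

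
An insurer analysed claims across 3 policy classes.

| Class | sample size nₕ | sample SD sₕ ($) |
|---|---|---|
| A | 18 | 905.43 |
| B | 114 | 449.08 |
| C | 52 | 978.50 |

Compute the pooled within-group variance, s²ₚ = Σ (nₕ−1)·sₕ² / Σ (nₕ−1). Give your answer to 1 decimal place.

Degrees of freedom: 17 + 113 + 51 = 181.
Σ(nₕ−1)sₕ² = 17·819803.4849 + 113·201672.8464 + 51·957462.25 = 85556265.6365.
s²ₚ = 85556265.6365 / 181 = 472686.550... → 472686.6.

472686.6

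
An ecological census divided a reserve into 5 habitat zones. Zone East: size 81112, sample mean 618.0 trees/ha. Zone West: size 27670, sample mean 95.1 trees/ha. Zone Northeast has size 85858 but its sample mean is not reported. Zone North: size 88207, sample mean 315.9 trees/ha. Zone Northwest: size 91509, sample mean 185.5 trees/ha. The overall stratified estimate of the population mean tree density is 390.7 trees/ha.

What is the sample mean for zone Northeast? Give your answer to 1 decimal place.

Σ Nₕx̄ₕ = N·μ, so 85858·x̄_Northeast = 374356·390.7 − (81112·618.0 + 27670·95.1 + 88207·315.9 + 91509·185.5).
= 146260889.2 − 97598143.8 = 48662745.4.
x̄_Northeast = 48662745.4 / 85858 = 566.782... → 566.8.

566.8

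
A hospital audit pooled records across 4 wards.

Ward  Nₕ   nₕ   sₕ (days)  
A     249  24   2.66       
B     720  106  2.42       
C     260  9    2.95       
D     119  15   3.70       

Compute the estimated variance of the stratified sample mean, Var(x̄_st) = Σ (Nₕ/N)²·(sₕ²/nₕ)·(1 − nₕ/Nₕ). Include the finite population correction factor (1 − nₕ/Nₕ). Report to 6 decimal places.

0.063474

N = 1348; Wₕ = Nₕ/N.
ward A: (249/1348)²·2.66²/24·(1 − 24/249) = 0.009089795
ward B: (720/1348)²·2.42²/106·(1 − 106/720) = 0.013441445
ward C: (260/1348)²·2.95²/9·(1 − 9/260) = 0.034727123
ward D: (119/1348)²·3.70²/15·(1 − 15/119) = 0.006216024
Sum = 0.063474388 → 0.063474.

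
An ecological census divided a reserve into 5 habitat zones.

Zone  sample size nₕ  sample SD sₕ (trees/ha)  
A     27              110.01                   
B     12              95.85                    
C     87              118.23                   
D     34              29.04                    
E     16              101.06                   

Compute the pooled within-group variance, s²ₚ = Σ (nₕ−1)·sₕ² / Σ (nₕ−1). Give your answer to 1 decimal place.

10519.8

Degrees of freedom: 26 + 11 + 86 + 33 + 15 = 171.
Σ(nₕ−1)sₕ² = 26·12102.2001 + 11·9187.2225 + 86·13978.3329 + 33·843.3216 + 15·10213.1236 = 1798879.7463.
s²ₚ = 1798879.7463 / 171 = 10519.765... → 10519.8.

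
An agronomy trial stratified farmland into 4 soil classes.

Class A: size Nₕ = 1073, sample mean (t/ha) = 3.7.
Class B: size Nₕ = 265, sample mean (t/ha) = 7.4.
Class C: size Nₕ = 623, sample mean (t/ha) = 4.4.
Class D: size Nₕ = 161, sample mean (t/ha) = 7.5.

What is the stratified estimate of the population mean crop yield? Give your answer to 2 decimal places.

N = 1073 + 265 + 623 + 161 = 2122.
The stratified mean weights each stratum mean by its population share Nₕ/N.
Σ Nₕx̄ₕ = 1073·3.7 + 265·7.4 + 623·4.4 + 161·7.5 = 3970.1 + 1961 + 2741.2 + 1207.5 = 9879.8.
Divide by N: 9879.8 / 2122 = 4.6559... → 4.66.

4.66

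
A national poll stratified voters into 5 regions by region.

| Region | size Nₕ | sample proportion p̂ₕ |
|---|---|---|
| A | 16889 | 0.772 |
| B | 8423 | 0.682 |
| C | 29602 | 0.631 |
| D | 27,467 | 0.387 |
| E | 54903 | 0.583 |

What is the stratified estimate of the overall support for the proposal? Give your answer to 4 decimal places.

N = 16889 + 8423 + 29602 + 27467 + 54903 = 137284.
Overall proportion = Σ (Nₕ/N)·p̂ₕ.
Σ Nₕp̂ₕ = 13038.308 + 5744.486 + 18678.862 + 10629.729 + 32008.449 = 80099.834.
80099.834 / 137284 = 0.583461... → 0.5835.

0.5835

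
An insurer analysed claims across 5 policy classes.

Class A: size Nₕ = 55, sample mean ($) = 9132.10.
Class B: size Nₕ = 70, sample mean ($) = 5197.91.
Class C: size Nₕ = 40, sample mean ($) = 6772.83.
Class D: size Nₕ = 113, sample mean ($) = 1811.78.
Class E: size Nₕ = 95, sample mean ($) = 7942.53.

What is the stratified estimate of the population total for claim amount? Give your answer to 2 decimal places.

2096303.89

A: 55·9132.10 = 502265.5
B: 70·5197.91 = 363853.7
C: 40·6772.83 = 270913.2
D: 113·1811.78 = 204731.14
E: 95·7942.53 = 754540.35
τ̂ = Σ Nₕx̄ₕ = 2096303.89.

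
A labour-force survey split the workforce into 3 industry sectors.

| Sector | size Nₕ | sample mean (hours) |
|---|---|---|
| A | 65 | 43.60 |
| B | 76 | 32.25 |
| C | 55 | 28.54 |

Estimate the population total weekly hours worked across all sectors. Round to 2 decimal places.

A: 65·43.60 = 2834
B: 76·32.25 = 2451
C: 55·28.54 = 1569.7
τ̂ = Σ Nₕx̄ₕ = 6854.70.

6854.70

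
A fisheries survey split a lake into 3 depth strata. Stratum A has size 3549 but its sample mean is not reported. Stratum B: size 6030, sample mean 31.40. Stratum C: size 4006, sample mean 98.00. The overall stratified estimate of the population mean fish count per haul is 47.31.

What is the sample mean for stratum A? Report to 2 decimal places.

17.12

Σ Nₕx̄ₕ = N·μ, so 3549·x̄_A = 13585·47.31 − (6030·31.40 + 4006·98.00).
= 642706.35 − 581930 = 60776.35.
x̄_A = 60776.35 / 3549 = 17.1249... → 17.12.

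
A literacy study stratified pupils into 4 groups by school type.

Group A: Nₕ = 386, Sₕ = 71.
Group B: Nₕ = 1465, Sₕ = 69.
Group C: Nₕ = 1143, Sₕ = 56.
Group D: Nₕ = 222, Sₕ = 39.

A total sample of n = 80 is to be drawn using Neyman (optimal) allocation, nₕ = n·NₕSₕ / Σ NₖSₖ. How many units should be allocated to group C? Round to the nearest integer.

A: NₕSₕ = 386·71 = 27406
B: NₕSₕ = 1465·69 = 101085
C: NₕSₕ = 1143·56 = 64008
D: NₕSₕ = 222·39 = 8658
Σ NₕSₕ = 201157.
n_C = 80·64008/201157 = 25.456... → 25.

25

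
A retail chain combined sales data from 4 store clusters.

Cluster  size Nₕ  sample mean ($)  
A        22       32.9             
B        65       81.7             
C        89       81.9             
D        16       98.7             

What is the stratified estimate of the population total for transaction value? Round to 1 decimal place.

A: 22·32.9 = 723.8
B: 65·81.7 = 5310.5
C: 89·81.9 = 7289.1
D: 16·98.7 = 1579.2
τ̂ = Σ Nₕx̄ₕ = 14902.6.

14902.6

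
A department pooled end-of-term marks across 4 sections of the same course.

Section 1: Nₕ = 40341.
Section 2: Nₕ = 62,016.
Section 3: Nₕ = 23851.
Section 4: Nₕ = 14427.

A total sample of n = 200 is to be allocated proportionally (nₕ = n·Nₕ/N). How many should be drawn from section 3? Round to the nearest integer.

N = 40341 + 62016 + 23851 + 14427 = 140635.
n_3 = 200·23851/140635 = 33.919... → 34.

34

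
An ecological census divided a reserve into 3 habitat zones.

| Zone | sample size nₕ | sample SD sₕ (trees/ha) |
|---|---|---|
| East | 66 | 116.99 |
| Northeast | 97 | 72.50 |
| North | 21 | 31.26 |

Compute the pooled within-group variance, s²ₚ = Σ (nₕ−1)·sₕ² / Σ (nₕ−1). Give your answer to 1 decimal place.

Degrees of freedom: 65 + 96 + 20 = 181.
Σ(nₕ−1)sₕ² = 65·13686.6601 + 96·5256.25 + 20·977.1876 = 1413776.6585.
s²ₚ = 1413776.6585 / 181 = 7810.921... → 7810.9.

7810.9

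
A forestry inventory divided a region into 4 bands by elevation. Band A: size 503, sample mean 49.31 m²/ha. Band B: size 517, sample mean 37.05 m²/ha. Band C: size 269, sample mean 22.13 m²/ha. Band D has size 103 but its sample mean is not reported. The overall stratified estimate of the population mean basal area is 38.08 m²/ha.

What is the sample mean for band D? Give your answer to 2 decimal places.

N = 503 + 517 + 269 + 103 = 1392.
Overall total = μ·N = 38.08·1392 = 53007.36.
Subtract the known strata: 503·49.31 + 517·37.05 + 269·22.13 = 49910.75.
Remaining total for band D: 53007.36 − 49910.75 = 3096.61.
Divide by its size: 3096.61 / 103 = 30.0642... → 30.06.

30.06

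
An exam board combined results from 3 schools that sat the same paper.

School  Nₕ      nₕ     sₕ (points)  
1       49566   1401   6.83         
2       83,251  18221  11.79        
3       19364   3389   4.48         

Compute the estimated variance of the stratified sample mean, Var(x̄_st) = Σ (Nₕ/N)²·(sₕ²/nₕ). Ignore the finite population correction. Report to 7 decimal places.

0.0059112

N = 152181. Term for each stratum: Wₕ²sₕ²/nₕ.
Var(x̄_st) = 0.0035322396 + 0.0022830396 + 0.0000958857 = 0.0059111649 → 0.0059112.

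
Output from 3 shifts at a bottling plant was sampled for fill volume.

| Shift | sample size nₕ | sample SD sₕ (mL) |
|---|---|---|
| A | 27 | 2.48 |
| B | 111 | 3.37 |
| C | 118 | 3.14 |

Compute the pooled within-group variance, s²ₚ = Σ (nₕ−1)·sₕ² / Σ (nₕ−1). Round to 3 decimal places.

10.129

Degrees of freedom: 26 + 110 + 117 = 253.
Σ(nₕ−1)sₕ² = 26·6.1504 + 110·11.3569 + 117·9.8596 = 2562.7426.
s²ₚ = 2562.7426 / 253 = 10.12942... → 10.129.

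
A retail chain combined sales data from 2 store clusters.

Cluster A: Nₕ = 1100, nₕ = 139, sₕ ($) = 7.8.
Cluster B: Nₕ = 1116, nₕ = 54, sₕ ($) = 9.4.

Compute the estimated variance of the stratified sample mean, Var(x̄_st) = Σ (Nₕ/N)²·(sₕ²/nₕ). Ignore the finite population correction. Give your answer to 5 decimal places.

0.52285

N = 2216. Term for each stratum: Wₕ²sₕ²/nₕ.
Var(x̄_st) = 0.10785003 + 0.41500261 = 0.52285263 → 0.52285.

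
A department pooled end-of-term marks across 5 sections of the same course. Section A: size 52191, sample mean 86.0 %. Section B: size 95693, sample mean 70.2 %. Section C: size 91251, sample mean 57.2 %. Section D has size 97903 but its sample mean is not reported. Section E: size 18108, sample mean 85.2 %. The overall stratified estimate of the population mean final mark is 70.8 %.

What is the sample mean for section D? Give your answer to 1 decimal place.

N = 52191 + 95693 + 91251 + 97903 + 18108 = 355146.
Overall total = μ·N = 70.8·355146 = 25144336.8.
Subtract the known strata: 52191·86.0 + 95693·70.2 + 91251·57.2 + 18108·85.2 = 17968433.4.
Remaining total for section D: 25144336.8 − 17968433.4 = 7175903.4.
Divide by its size: 7175903.4 / 97903 = 73.296... → 73.3.

73.3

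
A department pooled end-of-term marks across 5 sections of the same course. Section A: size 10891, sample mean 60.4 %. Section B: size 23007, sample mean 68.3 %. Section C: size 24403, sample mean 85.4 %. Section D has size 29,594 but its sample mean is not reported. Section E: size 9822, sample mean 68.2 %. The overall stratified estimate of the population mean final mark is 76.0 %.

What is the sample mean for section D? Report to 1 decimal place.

82.6

N = 10891 + 23007 + 24403 + 29594 + 9822 = 97717.
Overall total = μ·N = 76.0·97717 = 7426492.
Subtract the known strata: 10891·60.4 + 23007·68.3 + 24403·85.4 + 9822·68.2 = 4983071.1.
Remaining total for section D: 7426492 − 4983071.1 = 2443420.9.
Divide by its size: 2443420.9 / 29594 = 82.565... → 82.6.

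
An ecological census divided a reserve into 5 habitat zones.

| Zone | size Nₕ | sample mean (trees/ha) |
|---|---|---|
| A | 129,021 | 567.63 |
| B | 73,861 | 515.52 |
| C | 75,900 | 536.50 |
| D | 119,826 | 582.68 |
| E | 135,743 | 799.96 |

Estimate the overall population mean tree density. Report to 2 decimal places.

618.40

N = 534351; weights Wₕ = Nₕ/N = (0.2415, 0.1382, 0.1420, 0.2242, 0.2540).
x̄_st = Σ Wₕ·x̄ₕ = 0.2415·567.63 + 0.1382·515.52 + 0.1420·536.50 + 0.2242·582.68 + 0.2540·799.96 ≈ 618.3998...
→ 618.40.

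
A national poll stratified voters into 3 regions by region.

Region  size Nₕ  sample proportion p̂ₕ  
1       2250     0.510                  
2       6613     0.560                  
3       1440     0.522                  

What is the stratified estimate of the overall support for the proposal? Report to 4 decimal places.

0.5438

Wₕ = Nₕ/N with N = 10303: 0.2184, 0.6419, 0.1398.
p̂_st = 0.2184·0.510 + 0.6419·0.560 + 0.1398·0.522 ≈ 0.543770... → 0.5438.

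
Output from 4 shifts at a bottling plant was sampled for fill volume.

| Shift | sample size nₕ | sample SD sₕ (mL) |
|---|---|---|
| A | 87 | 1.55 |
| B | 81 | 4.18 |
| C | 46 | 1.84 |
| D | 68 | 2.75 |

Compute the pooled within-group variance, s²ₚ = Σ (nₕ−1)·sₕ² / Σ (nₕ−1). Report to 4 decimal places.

8.1419

Degrees of freedom: 86 + 80 + 45 + 67 = 278.
Σ(nₕ−1)sₕ² = 86·2.4025 + 80·17.4724 + 45·3.3856 + 67·7.5625 = 2263.4465.
s²ₚ = 2263.4465 / 278 = 8.141894... → 8.1419.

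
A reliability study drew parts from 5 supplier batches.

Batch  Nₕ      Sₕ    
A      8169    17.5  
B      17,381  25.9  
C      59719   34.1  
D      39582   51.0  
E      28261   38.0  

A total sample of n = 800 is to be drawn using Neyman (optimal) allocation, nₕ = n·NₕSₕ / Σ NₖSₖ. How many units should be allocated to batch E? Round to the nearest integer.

150

Σ NₕSₕ = 8169·17.5 + 17381·25.9 + 59719·34.1 + 39582·51.0 + 28261·38.0 = 5722143.3.
Share for E: 1073918/5722143.3 = 0.18768.
n_E = 800 × 0.18768 = 150.142... → 150.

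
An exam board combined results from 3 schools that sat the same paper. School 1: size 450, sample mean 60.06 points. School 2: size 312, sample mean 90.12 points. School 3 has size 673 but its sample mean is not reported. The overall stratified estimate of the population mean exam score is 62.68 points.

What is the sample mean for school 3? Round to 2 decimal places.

51.71

N = 450 + 312 + 673 = 1435.
Overall total = μ·N = 62.68·1435 = 89945.8.
Subtract the known strata: 450·60.06 + 312·90.12 = 55144.44.
Remaining total for school 3: 89945.8 − 55144.44 = 34801.36.
Divide by its size: 34801.36 / 673 = 51.7108... → 51.71.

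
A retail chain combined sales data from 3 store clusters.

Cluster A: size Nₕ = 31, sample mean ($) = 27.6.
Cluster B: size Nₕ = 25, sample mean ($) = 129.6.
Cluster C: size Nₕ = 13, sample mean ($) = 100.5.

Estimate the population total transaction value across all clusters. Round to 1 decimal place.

Population total = Σ Nₕ·x̄ₕ (each stratum's size times its mean).
31·27.6 + 25·129.6 + 13·100.5 = 855.6 + 3240 + 1306.5 = 5402.1.

5402.1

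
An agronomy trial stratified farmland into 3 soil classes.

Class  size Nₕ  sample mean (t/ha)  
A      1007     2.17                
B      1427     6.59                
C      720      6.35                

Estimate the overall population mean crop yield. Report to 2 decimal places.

N = 3154; weights Wₕ = Nₕ/N = (0.3193, 0.4524, 0.2283).
x̄_st = Σ Wₕ·x̄ₕ = 0.3193·2.17 + 0.4524·6.59 + 0.2283·6.35 ≈ 5.1240...
→ 5.12.

5.12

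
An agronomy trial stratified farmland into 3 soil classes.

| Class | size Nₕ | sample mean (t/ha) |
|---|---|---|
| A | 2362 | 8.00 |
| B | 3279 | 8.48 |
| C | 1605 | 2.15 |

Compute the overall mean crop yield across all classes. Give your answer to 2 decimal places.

x̄_st = (Σ Nₕx̄ₕ) / (Σ Nₕ) = (2362·8.00 + 3279·8.48 + 1605·2.15) / 7246
= 50152.67 / 7246 = 6.9214... → 6.92.

6.92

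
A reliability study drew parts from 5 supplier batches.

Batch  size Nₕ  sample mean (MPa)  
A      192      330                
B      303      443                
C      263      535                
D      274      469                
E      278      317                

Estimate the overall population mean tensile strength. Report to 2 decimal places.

N = 192 + 303 + 263 + 274 + 278 = 1310.
Overall mean = Σ (Nₕ/N)·x̄ₕ — weight by population share, not a simple average.
Σ Nₕx̄ₕ = 192·330 + 303·443 + 263·535 + 274·469 + 278·317 = 63360 + 134229 + 140705 + 128506 + 88126 = 554926.
Divide by N: 554926 / 1310 = 423.6076... → 423.61.

423.61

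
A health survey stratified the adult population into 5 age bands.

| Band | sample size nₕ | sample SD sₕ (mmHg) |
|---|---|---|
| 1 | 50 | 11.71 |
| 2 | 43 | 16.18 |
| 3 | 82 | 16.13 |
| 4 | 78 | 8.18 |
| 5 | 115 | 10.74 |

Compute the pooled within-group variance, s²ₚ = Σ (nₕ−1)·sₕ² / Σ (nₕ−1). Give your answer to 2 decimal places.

157.27

Degrees of freedom: 49 + 42 + 81 + 77 + 114 = 363.
Σ(nₕ−1)sₕ² = 49·137.1241 + 42·261.7924 + 81·260.1769 + 77·66.9124 + 114·115.3476 = 57090.5718.
s²ₚ = 57090.5718 / 363 = 157.2743... → 157.27.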